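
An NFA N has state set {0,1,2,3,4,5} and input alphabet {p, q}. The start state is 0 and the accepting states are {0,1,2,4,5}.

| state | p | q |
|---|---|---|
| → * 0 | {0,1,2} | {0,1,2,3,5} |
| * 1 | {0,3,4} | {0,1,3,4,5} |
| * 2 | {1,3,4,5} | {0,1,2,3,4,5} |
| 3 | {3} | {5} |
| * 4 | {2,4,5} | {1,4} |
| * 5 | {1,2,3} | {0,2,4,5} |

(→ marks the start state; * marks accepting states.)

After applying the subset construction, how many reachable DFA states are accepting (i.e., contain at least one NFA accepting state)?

Start state of the DFA: {0}.
{0} --p--> {0,1,2}  [new]
{0} --q--> {0,1,2,3,5}  [new]
{0,1,2} --p--> {0,1,2,3,4,5}  [new]
{0,1,2} --q--> {0,1,2,3,4,5}  [seen]
{0,1,2,3,5} --p--> {0,1,2,3,4,5}  [seen]
{0,1,2,3,5} --q--> {0,1,2,3,4,5}  [seen]
{0,1,2,3,4,5} --p--> {0,1,2,3,4,5}  [seen]
{0,1,2,3,4,5} --q--> {0,1,2,3,4,5}  [seen]
Reachable DFA states: {0}, {0,1,2}, {0,1,2,3,5}, {0,1,2,3,4,5}.
Accepting DFA states (contain an NFA accepting state): {0}, {0,1,2}, {0,1,2,3,5}, {0,1,2,3,4,5}.

4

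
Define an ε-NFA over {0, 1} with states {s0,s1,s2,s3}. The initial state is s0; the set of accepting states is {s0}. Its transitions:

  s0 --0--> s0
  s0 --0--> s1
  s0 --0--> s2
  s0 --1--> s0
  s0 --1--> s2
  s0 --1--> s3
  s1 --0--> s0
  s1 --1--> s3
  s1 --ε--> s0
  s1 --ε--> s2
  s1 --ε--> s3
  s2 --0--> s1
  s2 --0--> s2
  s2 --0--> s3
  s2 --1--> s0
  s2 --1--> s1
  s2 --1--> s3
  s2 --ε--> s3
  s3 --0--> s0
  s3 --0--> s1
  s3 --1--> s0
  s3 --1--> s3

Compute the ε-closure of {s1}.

{s0,s1,s2,s3}

Begin with {s1}.
s1 →ε {s0,s2,s3}; add s0, s2, s3.
ε-closure = {s0,s1,s2,s3}.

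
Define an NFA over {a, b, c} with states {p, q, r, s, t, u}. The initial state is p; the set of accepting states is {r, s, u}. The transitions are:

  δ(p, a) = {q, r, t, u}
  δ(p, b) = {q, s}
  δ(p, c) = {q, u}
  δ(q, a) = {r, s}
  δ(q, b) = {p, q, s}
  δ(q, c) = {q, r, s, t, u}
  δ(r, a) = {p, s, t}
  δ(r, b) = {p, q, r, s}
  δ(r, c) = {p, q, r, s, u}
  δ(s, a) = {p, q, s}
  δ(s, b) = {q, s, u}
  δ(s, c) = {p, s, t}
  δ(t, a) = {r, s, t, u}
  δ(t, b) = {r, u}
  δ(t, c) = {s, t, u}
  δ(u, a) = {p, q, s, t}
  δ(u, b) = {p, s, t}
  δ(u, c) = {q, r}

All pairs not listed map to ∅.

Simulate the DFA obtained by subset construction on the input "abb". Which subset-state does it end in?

Start: {p}.
δ(p,a) = {q, r, t, u}.
Union: {q, r, t, u}.
After a: {q, r, t, u}.
δ(q,b) = {p, q, s}; δ(r,b) = {p, q, r, s}; δ(t,b) = {r, u}; δ(u,b) = {p, s, t}.
Union: {p, q, r, s, t, u}.
After b: {p, q, r, s, t, u}.
δ(p,b) = {q, s}; δ(q,b) = {p, q, s}; δ(r,b) = {p, q, r, s}; δ(s,b) = {q, s, u}; δ(t,b) = {r, u}; δ(u,b) = {p, s, t}.
Union: {p, q, r, s, t, u}.
After b: {p, q, r, s, t, u}.

{p, q, r, s, t, u}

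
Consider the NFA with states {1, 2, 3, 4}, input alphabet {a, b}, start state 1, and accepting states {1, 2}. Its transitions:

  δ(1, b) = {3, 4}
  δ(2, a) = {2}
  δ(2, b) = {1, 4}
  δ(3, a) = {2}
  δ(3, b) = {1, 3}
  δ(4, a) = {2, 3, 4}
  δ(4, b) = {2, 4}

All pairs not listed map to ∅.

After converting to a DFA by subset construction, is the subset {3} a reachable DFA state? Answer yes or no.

Start state of the DFA: {1}.
{1} --a--> ∅  [new]
{1} --b--> {3, 4}  [new]
∅ --a--> ∅  [seen]
∅ --b--> ∅  [seen]
{3, 4} --a--> {2, 3, 4}  [new]
{3, 4} --b--> {1, 2, 3, 4}  [new]
{2, 3, 4} --a--> {2, 3, 4}  [seen]
{2, 3, 4} --b--> {1, 2, 3, 4}  [seen]
{1, 2, 3, 4} --a--> {2, 3, 4}  [seen]
{1, 2, 3, 4} --b--> {1, 2, 3, 4}  [seen]
Reachable DFA states: {1}, ∅, {3, 4}, {2, 3, 4}, {1, 2, 3, 4}.
{3} is not among them.

no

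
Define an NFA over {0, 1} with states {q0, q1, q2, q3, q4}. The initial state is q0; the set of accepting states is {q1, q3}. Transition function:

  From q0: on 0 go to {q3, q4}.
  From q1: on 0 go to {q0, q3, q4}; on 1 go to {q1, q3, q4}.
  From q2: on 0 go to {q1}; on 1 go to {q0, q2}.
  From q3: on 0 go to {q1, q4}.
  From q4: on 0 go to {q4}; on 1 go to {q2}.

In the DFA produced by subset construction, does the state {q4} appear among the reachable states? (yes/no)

Start state of the DFA: {q0}.
{q0} --0--> {q3, q4}  [new]
{q0} --1--> ∅  [new]
{q3, q4} --0--> {q1, q4}  [new]
{q3, q4} --1--> {q2}  [new]
∅ --0--> ∅  [seen]
∅ --1--> ∅  [seen]
{q1, q4} --0--> {q0, q3, q4}  [new]
{q1, q4} --1--> {q1, q2, q3, q4}  [new]
{q2} --0--> {q1}  [new]
{q2} --1--> {q0, q2}  [new]
{q0, q3, q4} --0--> {q1, q3, q4}  [new]
{q0, q3, q4} --1--> {q2}  [seen]
{q1, q2, q3, q4} --0--> {q0, q1, q3, q4}  [new]
{q1, q2, q3, q4} --1--> {q0, q1, q2, q3, q4}  [new]
{q1} --0--> {q0, q3, q4}  [seen]
{q1} --1--> {q1, q3, q4}  [seen]
{q0, q2} --0--> {q1, q3, q4}  [seen]
{q0, q2} --1--> {q0, q2}  [seen]
{q1, q3, q4} --0--> {q0, q1, q3, q4}  [seen]
{q1, q3, q4} --1--> {q1, q2, q3, q4}  [seen]
{q0, q1, q3, q4} --0--> {q0, q1, q3, q4}  [seen]
{q0, q1, q3, q4} --1--> {q1, q2, q3, q4}  [seen]
{q0, q1, q2, q3, q4} --0--> {q0, q1, q3, q4}  [seen]
{q0, q1, q2, q3, q4} --1--> {q0, q1, q2, q3, q4}  [seen]
Reachable DFA states: {q0}, {q3, q4}, ∅, {q1, q4}, {q2}, {q0, q3, q4}, {q1, q2, q3, q4}, {q1}, {q0, q2}, {q1, q3, q4}, {q0, q1, q3, q4}, {q0, q1, q2, q3, q4}.
{q4} is not among them.

no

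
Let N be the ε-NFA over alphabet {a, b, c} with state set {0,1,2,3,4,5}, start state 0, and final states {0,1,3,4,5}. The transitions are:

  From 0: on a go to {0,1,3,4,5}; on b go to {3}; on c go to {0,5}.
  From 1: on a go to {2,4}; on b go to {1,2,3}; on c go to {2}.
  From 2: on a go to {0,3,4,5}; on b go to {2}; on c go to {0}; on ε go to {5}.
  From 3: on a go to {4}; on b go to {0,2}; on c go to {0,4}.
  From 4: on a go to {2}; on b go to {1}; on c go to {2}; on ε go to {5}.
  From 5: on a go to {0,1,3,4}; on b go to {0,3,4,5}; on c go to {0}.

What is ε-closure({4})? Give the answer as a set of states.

{4,5}

Begin with {4}.
4 →ε {5}; add 5.
ε-closure = {4,5}.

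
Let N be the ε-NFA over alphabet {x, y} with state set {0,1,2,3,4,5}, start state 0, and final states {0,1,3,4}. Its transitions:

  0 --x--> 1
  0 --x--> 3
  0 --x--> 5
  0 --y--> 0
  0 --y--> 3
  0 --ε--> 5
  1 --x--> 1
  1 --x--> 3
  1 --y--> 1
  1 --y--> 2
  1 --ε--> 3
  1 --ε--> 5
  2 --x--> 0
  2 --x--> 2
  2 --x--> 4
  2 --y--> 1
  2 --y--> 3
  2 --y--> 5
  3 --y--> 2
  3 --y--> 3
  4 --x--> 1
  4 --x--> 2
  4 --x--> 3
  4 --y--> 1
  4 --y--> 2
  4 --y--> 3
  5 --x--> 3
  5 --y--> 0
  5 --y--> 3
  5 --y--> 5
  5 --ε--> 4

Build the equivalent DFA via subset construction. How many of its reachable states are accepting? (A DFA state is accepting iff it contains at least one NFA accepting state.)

Start state of the DFA: {0,4,5} (ε-closure of the NFA start).
{0,4,5} --x--> {1,2,3,4,5}  [new]
{0,4,5} --y--> {0,1,2,3,4,5}  [new]
{1,2,3,4,5} --x--> {0,1,2,3,4,5}  [seen]
{1,2,3,4,5} --y--> {0,1,2,3,4,5}  [seen]
{0,1,2,3,4,5} --x--> {0,1,2,3,4,5}  [seen]
{0,1,2,3,4,5} --y--> {0,1,2,3,4,5}  [seen]
Reachable DFA states: {0,4,5}, {1,2,3,4,5}, {0,1,2,3,4,5}.
Accepting DFA states (contain an NFA accepting state): {0,4,5}, {1,2,3,4,5}, {0,1,2,3,4,5}.

3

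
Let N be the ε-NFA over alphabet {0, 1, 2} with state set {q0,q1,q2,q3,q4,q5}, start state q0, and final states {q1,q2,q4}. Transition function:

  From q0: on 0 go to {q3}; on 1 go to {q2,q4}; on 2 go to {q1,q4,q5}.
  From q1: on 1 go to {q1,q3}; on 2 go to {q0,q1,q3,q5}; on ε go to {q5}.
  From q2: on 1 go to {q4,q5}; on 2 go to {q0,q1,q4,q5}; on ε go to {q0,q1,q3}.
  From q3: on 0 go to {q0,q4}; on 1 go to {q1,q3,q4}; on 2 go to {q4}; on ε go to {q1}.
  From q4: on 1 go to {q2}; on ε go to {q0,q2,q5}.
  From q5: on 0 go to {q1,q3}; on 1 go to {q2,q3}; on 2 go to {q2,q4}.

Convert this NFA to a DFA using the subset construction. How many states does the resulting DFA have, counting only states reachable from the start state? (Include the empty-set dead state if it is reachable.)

Start state of the DFA: {q0} (ε-closure of the NFA start).
{q0} --0--> {q1,q3,q5}  [new]
{q0} --1--> {q0,q1,q2,q3,q4,q5}  [new]
{q0} --2--> {q0,q1,q2,q3,q4,q5}  [seen]
{q1,q3,q5} --0--> {q0,q1,q2,q3,q4,q5}  [seen]
{q1,q3,q5} --1--> {q0,q1,q2,q3,q4,q5}  [seen]
{q1,q3,q5} --2--> {q0,q1,q2,q3,q4,q5}  [seen]
{q0,q1,q2,q3,q4,q5} --0--> {q0,q1,q2,q3,q4,q5}  [seen]
{q0,q1,q2,q3,q4,q5} --1--> {q0,q1,q2,q3,q4,q5}  [seen]
{q0,q1,q2,q3,q4,q5} --2--> {q0,q1,q2,q3,q4,q5}  [seen]
Reachable DFA states: {q0}, {q1,q3,q5}, {q0,q1,q2,q3,q4,q5}.

3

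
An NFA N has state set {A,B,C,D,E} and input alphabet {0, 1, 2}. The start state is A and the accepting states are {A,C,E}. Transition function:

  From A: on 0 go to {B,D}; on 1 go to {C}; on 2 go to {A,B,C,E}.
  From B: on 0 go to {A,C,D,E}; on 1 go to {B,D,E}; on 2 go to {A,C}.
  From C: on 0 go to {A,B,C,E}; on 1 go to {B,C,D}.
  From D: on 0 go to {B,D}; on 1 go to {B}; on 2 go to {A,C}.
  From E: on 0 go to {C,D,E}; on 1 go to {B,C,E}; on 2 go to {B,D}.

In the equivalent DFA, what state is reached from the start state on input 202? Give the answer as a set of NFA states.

Start: {A}.
δ(A,2) = {A,B,C,E}.
Union: {A,B,C,E}.
After 2: {A,B,C,E}.
δ(A,0) = {B,D}; δ(B,0) = {A,C,D,E}; δ(C,0) = {A,B,C,E}; δ(E,0) = {C,D,E}.
Union: {A,B,C,D,E}.
After 0: {A,B,C,D,E}.
δ(A,2) = {A,B,C,E}; δ(B,2) = {A,C}; δ(C,2) = ∅; δ(D,2) = {A,C}; δ(E,2) = {B,D}.
Union: {A,B,C,D,E}.
After 2: {A,B,C,D,E}.

{A,B,C,D,E}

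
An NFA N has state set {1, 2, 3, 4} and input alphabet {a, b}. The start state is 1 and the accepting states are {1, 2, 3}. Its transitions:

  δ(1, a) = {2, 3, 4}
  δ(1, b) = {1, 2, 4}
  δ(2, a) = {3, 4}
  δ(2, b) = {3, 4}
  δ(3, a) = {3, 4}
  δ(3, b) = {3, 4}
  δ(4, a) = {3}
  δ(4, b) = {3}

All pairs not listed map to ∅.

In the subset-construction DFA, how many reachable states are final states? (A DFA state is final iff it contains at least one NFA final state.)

Start state of the DFA: {1}.
{1} --a--> {2, 3, 4}  [new]
{1} --b--> {1, 2, 4}  [new]
{2, 3, 4} --a--> {3, 4}  [new]
{2, 3, 4} --b--> {3, 4}  [seen]
{1, 2, 4} --a--> {2, 3, 4}  [seen]
{1, 2, 4} --b--> {1, 2, 3, 4}  [new]
{3, 4} --a--> {3, 4}  [seen]
{3, 4} --b--> {3, 4}  [seen]
{1, 2, 3, 4} --a--> {2, 3, 4}  [seen]
{1, 2, 3, 4} --b--> {1, 2, 3, 4}  [seen]
Reachable DFA states: {1}, {2, 3, 4}, {1, 2, 4}, {3, 4}, {1, 2, 3, 4}.
Accepting DFA states (contain an NFA accepting state): {1}, {2, 3, 4}, {1, 2, 4}, {3, 4}, {1, 2, 3, 4}.

5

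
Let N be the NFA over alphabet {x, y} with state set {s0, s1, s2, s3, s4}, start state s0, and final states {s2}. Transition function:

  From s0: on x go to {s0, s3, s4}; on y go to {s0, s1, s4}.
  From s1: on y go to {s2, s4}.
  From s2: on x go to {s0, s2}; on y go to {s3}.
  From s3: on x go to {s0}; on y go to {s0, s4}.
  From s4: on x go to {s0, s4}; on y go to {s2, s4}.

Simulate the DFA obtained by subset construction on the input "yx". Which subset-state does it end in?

Start: {s0}.
δ(s0,y) = {s0, s1, s4}.
Union: {s0, s1, s4}.
After y: {s0, s1, s4}.
δ(s0,x) = {s0, s3, s4}; δ(s1,x) = ∅; δ(s4,x) = {s0, s4}.
Union: {s0, s3, s4}.
After x: {s0, s3, s4}.

{s0, s3, s4}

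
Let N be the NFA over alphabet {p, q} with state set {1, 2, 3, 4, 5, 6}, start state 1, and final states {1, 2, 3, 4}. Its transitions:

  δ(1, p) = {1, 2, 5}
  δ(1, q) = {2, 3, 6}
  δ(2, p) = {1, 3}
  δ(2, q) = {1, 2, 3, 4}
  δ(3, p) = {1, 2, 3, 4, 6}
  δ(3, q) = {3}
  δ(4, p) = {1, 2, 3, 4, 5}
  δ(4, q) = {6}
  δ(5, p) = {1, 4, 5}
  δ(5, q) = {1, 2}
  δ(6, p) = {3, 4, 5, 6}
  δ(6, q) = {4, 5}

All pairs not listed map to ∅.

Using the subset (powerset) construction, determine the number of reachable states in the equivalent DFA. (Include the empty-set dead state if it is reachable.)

Start state of the DFA: {1}.
{1} --p--> {1, 2, 5}  [new]
{1} --q--> {2, 3, 6}  [new]
{1, 2, 5} --p--> {1, 2, 3, 4, 5}  [new]
{1, 2, 5} --q--> {1, 2, 3, 4, 6}  [new]
{2, 3, 6} --p--> {1, 2, 3, 4, 5, 6}  [new]
{2, 3, 6} --q--> {1, 2, 3, 4, 5}  [seen]
{1, 2, 3, 4, 5} --p--> {1, 2, 3, 4, 5, 6}  [seen]
{1, 2, 3, 4, 5} --q--> {1, 2, 3, 4, 6}  [seen]
{1, 2, 3, 4, 6} --p--> {1, 2, 3, 4, 5, 6}  [seen]
{1, 2, 3, 4, 6} --q--> {1, 2, 3, 4, 5, 6}  [seen]
{1, 2, 3, 4, 5, 6} --p--> {1, 2, 3, 4, 5, 6}  [seen]
{1, 2, 3, 4, 5, 6} --q--> {1, 2, 3, 4, 5, 6}  [seen]
Reachable DFA states: {1}, {1, 2, 5}, {2, 3, 6}, {1, 2, 3, 4, 5}, {1, 2, 3, 4, 6}, {1, 2, 3, 4, 5, 6}.

6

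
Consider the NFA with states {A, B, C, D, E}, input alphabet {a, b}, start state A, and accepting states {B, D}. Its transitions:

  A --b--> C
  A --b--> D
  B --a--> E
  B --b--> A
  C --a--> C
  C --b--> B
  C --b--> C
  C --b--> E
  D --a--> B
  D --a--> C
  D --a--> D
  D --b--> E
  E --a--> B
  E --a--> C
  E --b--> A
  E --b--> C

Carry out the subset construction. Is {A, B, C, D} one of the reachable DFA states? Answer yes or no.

no

Start state of the DFA: {A}.
{A} --a--> ∅  [new]
{A} --b--> {C, D}  [new]
∅ --a--> ∅  [seen]
∅ --b--> ∅  [seen]
{C, D} --a--> {B, C, D}  [new]
{C, D} --b--> {B, C, E}  [new]
{B, C, D} --a--> {B, C, D, E}  [new]
{B, C, D} --b--> {A, B, C, E}  [new]
{B, C, E} --a--> {B, C, E}  [seen]
{B, C, E} --b--> {A, B, C, E}  [seen]
{B, C, D, E} --a--> {B, C, D, E}  [seen]
{B, C, D, E} --b--> {A, B, C, E}  [seen]
{A, B, C, E} --a--> {B, C, E}  [seen]
{A, B, C, E} --b--> {A, B, C, D, E}  [new]
{A, B, C, D, E} --a--> {B, C, D, E}  [seen]
{A, B, C, D, E} --b--> {A, B, C, D, E}  [seen]
Reachable DFA states: {A}, ∅, {C, D}, {B, C, D}, {B, C, E}, {B, C, D, E}, {A, B, C, E}, {A, B, C, D, E}.
{A, B, C, D} is not among them.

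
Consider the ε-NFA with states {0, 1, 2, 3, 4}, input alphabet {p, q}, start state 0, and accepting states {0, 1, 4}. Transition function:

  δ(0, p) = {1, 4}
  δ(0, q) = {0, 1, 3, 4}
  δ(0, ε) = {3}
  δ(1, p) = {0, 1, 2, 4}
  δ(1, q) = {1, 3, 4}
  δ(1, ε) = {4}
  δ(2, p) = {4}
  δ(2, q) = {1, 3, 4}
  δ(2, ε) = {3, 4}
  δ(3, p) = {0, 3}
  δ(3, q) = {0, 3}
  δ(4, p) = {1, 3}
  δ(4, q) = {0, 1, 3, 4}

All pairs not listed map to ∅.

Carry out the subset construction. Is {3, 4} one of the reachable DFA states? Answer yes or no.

Start state of the DFA: {0, 3} (ε-closure of the NFA start).
{0, 3} --p--> {0, 1, 3, 4}  [new]
{0, 3} --q--> {0, 1, 3, 4}  [seen]
{0, 1, 3, 4} --p--> {0, 1, 2, 3, 4}  [new]
{0, 1, 3, 4} --q--> {0, 1, 3, 4}  [seen]
{0, 1, 2, 3, 4} --p--> {0, 1, 2, 3, 4}  [seen]
{0, 1, 2, 3, 4} --q--> {0, 1, 3, 4}  [seen]
Reachable DFA states: {0, 3}, {0, 1, 3, 4}, {0, 1, 2, 3, 4}.
{3, 4} is not among them.

no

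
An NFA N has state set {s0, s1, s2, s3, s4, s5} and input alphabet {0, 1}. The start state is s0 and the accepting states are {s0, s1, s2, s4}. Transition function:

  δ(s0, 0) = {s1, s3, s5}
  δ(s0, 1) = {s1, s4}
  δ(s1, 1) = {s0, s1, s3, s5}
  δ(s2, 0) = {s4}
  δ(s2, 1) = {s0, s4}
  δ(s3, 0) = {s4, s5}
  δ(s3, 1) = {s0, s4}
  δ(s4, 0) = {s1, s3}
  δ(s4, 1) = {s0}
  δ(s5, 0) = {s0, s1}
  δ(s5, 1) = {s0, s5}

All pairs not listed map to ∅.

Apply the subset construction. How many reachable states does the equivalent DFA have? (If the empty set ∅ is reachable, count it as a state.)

Start state of the DFA: {s0}.
{s0} --0--> {s1, s3, s5}  [new]
{s0} --1--> {s1, s4}  [new]
{s1, s3, s5} --0--> {s0, s1, s4, s5}  [new]
{s1, s3, s5} --1--> {s0, s1, s3, s4, s5}  [new]
{s1, s4} --0--> {s1, s3}  [new]
{s1, s4} --1--> {s0, s1, s3, s5}  [new]
{s0, s1, s4, s5} --0--> {s0, s1, s3, s5}  [seen]
{s0, s1, s4, s5} --1--> {s0, s1, s3, s4, s5}  [seen]
{s0, s1, s3, s4, s5} --0--> {s0, s1, s3, s4, s5}  [seen]
{s0, s1, s3, s4, s5} --1--> {s0, s1, s3, s4, s5}  [seen]
{s1, s3} --0--> {s4, s5}  [new]
{s1, s3} --1--> {s0, s1, s3, s4, s5}  [seen]
{s0, s1, s3, s5} --0--> {s0, s1, s3, s4, s5}  [seen]
{s0, s1, s3, s5} --1--> {s0, s1, s3, s4, s5}  [seen]
{s4, s5} --0--> {s0, s1, s3}  [new]
{s4, s5} --1--> {s0, s5}  [new]
{s0, s1, s3} --0--> {s1, s3, s4, s5}  [new]
{s0, s1, s3} --1--> {s0, s1, s3, s4, s5}  [seen]
{s0, s5} --0--> {s0, s1, s3, s5}  [seen]
{s0, s5} --1--> {s0, s1, s4, s5}  [seen]
{s1, s3, s4, s5} --0--> {s0, s1, s3, s4, s5}  [seen]
{s1, s3, s4, s5} --1--> {s0, s1, s3, s4, s5}  [seen]
Reachable DFA states: {s0}, {s1, s3, s5}, {s1, s4}, {s0, s1, s4, s5}, {s0, s1, s3, s4, s5}, {s1, s3}, {s0, s1, s3, s5}, {s4, s5}, {s0, s1, s3}, {s0, s5}, {s1, s3, s4, s5}.

11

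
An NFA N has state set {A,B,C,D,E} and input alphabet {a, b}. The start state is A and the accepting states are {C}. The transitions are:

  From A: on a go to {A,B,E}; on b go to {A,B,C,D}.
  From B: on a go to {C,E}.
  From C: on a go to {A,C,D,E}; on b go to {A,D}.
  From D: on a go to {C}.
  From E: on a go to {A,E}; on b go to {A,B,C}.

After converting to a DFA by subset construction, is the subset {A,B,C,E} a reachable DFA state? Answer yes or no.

yes

Start state of the DFA: {A}.
{A} --a--> {A,B,E}  [new]
{A} --b--> {A,B,C,D}  [new]
{A,B,E} --a--> {A,B,C,E}  [new]
{A,B,E} --b--> {A,B,C,D}  [seen]
{A,B,C,D} --a--> {A,B,C,D,E}  [new]
{A,B,C,D} --b--> {A,B,C,D}  [seen]
{A,B,C,E} --a--> {A,B,C,D,E}  [seen]
{A,B,C,E} --b--> {A,B,C,D}  [seen]
{A,B,C,D,E} --a--> {A,B,C,D,E}  [seen]
{A,B,C,D,E} --b--> {A,B,C,D}  [seen]
Reachable DFA states: {A}, {A,B,E}, {A,B,C,D}, {A,B,C,E}, {A,B,C,D,E}.
{A,B,C,E} is among them.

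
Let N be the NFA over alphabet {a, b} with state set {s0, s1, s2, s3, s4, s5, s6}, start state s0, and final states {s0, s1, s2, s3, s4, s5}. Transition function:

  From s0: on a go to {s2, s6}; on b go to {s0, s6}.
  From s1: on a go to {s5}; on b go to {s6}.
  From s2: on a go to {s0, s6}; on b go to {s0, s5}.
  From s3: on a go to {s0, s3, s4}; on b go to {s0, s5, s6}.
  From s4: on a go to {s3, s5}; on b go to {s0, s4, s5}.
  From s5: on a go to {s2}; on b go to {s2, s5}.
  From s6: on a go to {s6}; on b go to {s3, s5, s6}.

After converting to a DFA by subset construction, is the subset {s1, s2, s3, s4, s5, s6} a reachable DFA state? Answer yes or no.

Start state of the DFA: {s0}.
{s0} --a--> {s2, s6}  [new]
{s0} --b--> {s0, s6}  [new]
{s2, s6} --a--> {s0, s6}  [seen]
{s2, s6} --b--> {s0, s3, s5, s6}  [new]
{s0, s6} --a--> {s2, s6}  [seen]
{s0, s6} --b--> {s0, s3, s5, s6}  [seen]
{s0, s3, s5, s6} --a--> {s0, s2, s3, s4, s6}  [new]
{s0, s3, s5, s6} --b--> {s0, s2, s3, s5, s6}  [new]
{s0, s2, s3, s4, s6} --a--> {s0, s2, s3, s4, s5, s6}  [new]
{s0, s2, s3, s4, s6} --b--> {s0, s3, s4, s5, s6}  [new]
{s0, s2, s3, s5, s6} --a--> {s0, s2, s3, s4, s6}  [seen]
{s0, s2, s3, s5, s6} --b--> {s0, s2, s3, s5, s6}  [seen]
{s0, s2, s3, s4, s5, s6} --a--> {s0, s2, s3, s4, s5, s6}  [seen]
{s0, s2, s3, s4, s5, s6} --b--> {s0, s2, s3, s4, s5, s6}  [seen]
{s0, s3, s4, s5, s6} --a--> {s0, s2, s3, s4, s5, s6}  [seen]
{s0, s3, s4, s5, s6} --b--> {s0, s2, s3, s4, s5, s6}  [seen]
Reachable DFA states: {s0}, {s2, s6}, {s0, s6}, {s0, s3, s5, s6}, {s0, s2, s3, s4, s6}, {s0, s2, s3, s5, s6}, {s0, s2, s3, s4, s5, s6}, {s0, s3, s4, s5, s6}.
{s1, s2, s3, s4, s5, s6} is not among them.

no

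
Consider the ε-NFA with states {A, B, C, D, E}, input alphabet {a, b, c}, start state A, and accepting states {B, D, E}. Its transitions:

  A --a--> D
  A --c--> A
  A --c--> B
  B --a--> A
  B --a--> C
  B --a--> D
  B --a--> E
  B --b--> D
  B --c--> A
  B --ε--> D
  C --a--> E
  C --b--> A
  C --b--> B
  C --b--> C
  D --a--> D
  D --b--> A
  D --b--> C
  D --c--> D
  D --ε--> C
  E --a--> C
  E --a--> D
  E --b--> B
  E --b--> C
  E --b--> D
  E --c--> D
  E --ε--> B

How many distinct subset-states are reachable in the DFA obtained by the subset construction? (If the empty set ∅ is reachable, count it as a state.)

Start state of the DFA: {A} (ε-closure of the NFA start).
{A} --a--> {C, D}  [new]
{A} --b--> ∅  [new]
{A} --c--> {A, B, C, D}  [new]
{C, D} --a--> {B, C, D, E}  [new]
{C, D} --b--> {A, B, C, D}  [seen]
{C, D} --c--> {C, D}  [seen]
∅ --a--> ∅  [seen]
∅ --b--> ∅  [seen]
∅ --c--> ∅  [seen]
{A, B, C, D} --a--> {A, B, C, D, E}  [new]
{A, B, C, D} --b--> {A, B, C, D}  [seen]
{A, B, C, D} --c--> {A, B, C, D}  [seen]
{B, C, D, E} --a--> {A, B, C, D, E}  [seen]
{B, C, D, E} --b--> {A, B, C, D}  [seen]
{B, C, D, E} --c--> {A, C, D}  [new]
{A, B, C, D, E} --a--> {A, B, C, D, E}  [seen]
{A, B, C, D, E} --b--> {A, B, C, D}  [seen]
{A, B, C, D, E} --c--> {A, B, C, D}  [seen]
{A, C, D} --a--> {B, C, D, E}  [seen]
{A, C, D} --b--> {A, B, C, D}  [seen]
{A, C, D} --c--> {A, B, C, D}  [seen]
Reachable DFA states: {A}, {C, D}, ∅, {A, B, C, D}, {B, C, D, E}, {A, B, C, D, E}, {A, C, D}.

7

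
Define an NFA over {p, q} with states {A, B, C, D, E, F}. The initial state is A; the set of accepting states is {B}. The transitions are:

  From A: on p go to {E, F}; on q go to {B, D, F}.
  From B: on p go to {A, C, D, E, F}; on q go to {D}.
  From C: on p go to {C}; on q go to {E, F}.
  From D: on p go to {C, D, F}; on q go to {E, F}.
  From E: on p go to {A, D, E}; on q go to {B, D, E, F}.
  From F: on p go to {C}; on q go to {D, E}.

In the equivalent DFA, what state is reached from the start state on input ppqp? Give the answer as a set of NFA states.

{A, C, D, E, F}

Start: {A}.
δ(A,p) = {E, F}.
Union: {E, F}.
After p: {E, F}.
δ(E,p) = {A, D, E}; δ(F,p) = {C}.
Union: {A, C, D, E}.
After p: {A, C, D, E}.
δ(A,q) = {B, D, F}; δ(C,q) = {E, F}; δ(D,q) = {E, F}; δ(E,q) = {B, D, E, F}.
Union: {B, D, E, F}.
After q: {B, D, E, F}.
δ(B,p) = {A, C, D, E, F}; δ(D,p) = {C, D, F}; δ(E,p) = {A, D, E}; δ(F,p) = {C}.
Union: {A, C, D, E, F}.
After p: {A, C, D, E, F}.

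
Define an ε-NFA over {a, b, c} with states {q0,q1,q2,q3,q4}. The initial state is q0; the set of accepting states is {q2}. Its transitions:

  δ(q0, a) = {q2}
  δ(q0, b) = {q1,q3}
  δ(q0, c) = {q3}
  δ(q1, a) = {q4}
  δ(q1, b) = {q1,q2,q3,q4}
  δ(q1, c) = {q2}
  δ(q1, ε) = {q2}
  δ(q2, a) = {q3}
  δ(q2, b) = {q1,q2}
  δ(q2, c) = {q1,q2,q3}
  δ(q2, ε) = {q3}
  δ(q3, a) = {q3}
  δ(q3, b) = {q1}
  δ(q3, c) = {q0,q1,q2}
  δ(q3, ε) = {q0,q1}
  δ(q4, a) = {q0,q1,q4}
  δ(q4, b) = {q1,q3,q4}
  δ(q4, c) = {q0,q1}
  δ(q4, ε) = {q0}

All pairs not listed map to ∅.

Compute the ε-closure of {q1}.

{q0,q1,q2,q3}

Begin with {q1}.
q1 →ε {q2}; add q2.
q2 →ε {q3}; add q3.
q3 →ε {q0,q1}; add q0.
ε-closure = {q0,q1,q2,q3}.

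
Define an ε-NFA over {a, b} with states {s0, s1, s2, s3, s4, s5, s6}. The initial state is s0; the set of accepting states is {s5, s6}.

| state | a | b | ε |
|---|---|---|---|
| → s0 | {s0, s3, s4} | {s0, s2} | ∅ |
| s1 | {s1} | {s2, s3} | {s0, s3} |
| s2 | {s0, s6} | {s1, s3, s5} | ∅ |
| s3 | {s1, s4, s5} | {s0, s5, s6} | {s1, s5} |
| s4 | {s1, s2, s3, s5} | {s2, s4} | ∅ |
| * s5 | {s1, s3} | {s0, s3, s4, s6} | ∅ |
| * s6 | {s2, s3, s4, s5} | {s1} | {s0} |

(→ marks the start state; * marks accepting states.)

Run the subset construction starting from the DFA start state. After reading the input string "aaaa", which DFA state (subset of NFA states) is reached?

{s0, s1, s2, s3, s4, s5, s6}

Start: {s0}.
δ(s0,a) = {s0, s3, s4}.
Union: {s0, s3, s4}.
ε-closure gives {s0, s1, s3, s4, s5}.
After a: {s0, s1, s3, s4, s5}.
δ(s0,a) = {s0, s3, s4}; δ(s1,a) = {s1}; δ(s3,a) = {s1, s4, s5}; δ(s4,a) = {s1, s2, s3, s5}; δ(s5,a) = {s1, s3}.
Union: {s0, s1, s2, s3, s4, s5}.
After a: {s0, s1, s2, s3, s4, s5}.
δ(s0,a) = {s0, s3, s4}; δ(s1,a) = {s1}; δ(s2,a) = {s0, s6}; δ(s3,a) = {s1, s4, s5}; δ(s4,a) = {s1, s2, s3, s5}; δ(s5,a) = {s1, s3}.
Union: {s0, s1, s2, s3, s4, s5, s6}.
After a: {s0, s1, s2, s3, s4, s5, s6}.
δ(s0,a) = {s0, s3, s4}; δ(s1,a) = {s1}; δ(s2,a) = {s0, s6}; δ(s3,a) = {s1, s4, s5}; δ(s4,a) = {s1, s2, s3, s5}; δ(s5,a) = {s1, s3}; δ(s6,a) = {s2, s3, s4, s5}.
Union: {s0, s1, s2, s3, s4, s5, s6}.
After a: {s0, s1, s2, s3, s4, s5, s6}.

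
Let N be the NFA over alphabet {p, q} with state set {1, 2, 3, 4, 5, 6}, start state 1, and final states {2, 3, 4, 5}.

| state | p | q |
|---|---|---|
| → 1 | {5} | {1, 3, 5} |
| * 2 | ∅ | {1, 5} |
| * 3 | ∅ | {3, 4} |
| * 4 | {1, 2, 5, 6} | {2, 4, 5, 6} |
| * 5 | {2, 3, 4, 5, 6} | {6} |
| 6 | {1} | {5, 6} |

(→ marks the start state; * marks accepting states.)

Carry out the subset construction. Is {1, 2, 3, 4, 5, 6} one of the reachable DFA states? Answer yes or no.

Start state of the DFA: {1}.
{1} --p--> {5}  [new]
{1} --q--> {1, 3, 5}  [new]
{5} --p--> {2, 3, 4, 5, 6}  [new]
{5} --q--> {6}  [new]
{1, 3, 5} --p--> {2, 3, 4, 5, 6}  [seen]
{1, 3, 5} --q--> {1, 3, 4, 5, 6}  [new]
{2, 3, 4, 5, 6} --p--> {1, 2, 3, 4, 5, 6}  [new]
{2, 3, 4, 5, 6} --q--> {1, 2, 3, 4, 5, 6}  [seen]
{6} --p--> {1}  [seen]
{6} --q--> {5, 6}  [new]
{1, 3, 4, 5, 6} --p--> {1, 2, 3, 4, 5, 6}  [seen]
{1, 3, 4, 5, 6} --q--> {1, 2, 3, 4, 5, 6}  [seen]
{1, 2, 3, 4, 5, 6} --p--> {1, 2, 3, 4, 5, 6}  [seen]
{1, 2, 3, 4, 5, 6} --q--> {1, 2, 3, 4, 5, 6}  [seen]
{5, 6} --p--> {1, 2, 3, 4, 5, 6}  [seen]
{5, 6} --q--> {5, 6}  [seen]
Reachable DFA states: {1}, {5}, {1, 3, 5}, {2, 3, 4, 5, 6}, {6}, {1, 3, 4, 5, 6}, {1, 2, 3, 4, 5, 6}, {5, 6}.
{1, 2, 3, 4, 5, 6} is among them.

yes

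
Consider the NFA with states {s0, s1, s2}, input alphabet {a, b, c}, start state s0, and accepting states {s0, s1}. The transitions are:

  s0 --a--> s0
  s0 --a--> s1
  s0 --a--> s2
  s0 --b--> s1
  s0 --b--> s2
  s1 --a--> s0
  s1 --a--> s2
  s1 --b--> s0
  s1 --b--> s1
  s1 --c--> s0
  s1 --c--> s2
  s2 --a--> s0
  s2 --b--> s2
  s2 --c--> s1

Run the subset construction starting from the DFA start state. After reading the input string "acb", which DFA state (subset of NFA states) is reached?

{s0, s1, s2}

Start: {s0}.
δ(s0,a) = {s0, s1, s2}.
Union: {s0, s1, s2}.
After a: {s0, s1, s2}.
δ(s0,c) = ∅; δ(s1,c) = {s0, s2}; δ(s2,c) = {s1}.
Union: {s0, s1, s2}.
After c: {s0, s1, s2}.
δ(s0,b) = {s1, s2}; δ(s1,b) = {s0, s1}; δ(s2,b) = {s2}.
Union: {s0, s1, s2}.
After b: {s0, s1, s2}.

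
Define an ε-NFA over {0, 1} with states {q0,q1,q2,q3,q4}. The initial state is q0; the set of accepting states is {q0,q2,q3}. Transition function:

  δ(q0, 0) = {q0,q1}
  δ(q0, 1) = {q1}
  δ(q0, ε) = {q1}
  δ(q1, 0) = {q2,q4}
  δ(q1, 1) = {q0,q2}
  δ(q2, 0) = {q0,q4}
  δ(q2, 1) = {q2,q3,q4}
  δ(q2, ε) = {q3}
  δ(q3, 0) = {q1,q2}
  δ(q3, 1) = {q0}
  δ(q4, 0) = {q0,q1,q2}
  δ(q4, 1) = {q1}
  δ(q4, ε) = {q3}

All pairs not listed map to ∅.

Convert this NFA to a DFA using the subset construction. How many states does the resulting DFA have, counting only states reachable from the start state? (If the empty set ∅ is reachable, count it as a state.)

3

Start state of the DFA: {q0,q1} (ε-closure of the NFA start).
{q0,q1} --0--> {q0,q1,q2,q3,q4}  [new]
{q0,q1} --1--> {q0,q1,q2,q3}  [new]
{q0,q1,q2,q3,q4} --0--> {q0,q1,q2,q3,q4}  [seen]
{q0,q1,q2,q3,q4} --1--> {q0,q1,q2,q3,q4}  [seen]
{q0,q1,q2,q3} --0--> {q0,q1,q2,q3,q4}  [seen]
{q0,q1,q2,q3} --1--> {q0,q1,q2,q3,q4}  [seen]
Reachable DFA states: {q0,q1}, {q0,q1,q2,q3,q4}, {q0,q1,q2,q3}.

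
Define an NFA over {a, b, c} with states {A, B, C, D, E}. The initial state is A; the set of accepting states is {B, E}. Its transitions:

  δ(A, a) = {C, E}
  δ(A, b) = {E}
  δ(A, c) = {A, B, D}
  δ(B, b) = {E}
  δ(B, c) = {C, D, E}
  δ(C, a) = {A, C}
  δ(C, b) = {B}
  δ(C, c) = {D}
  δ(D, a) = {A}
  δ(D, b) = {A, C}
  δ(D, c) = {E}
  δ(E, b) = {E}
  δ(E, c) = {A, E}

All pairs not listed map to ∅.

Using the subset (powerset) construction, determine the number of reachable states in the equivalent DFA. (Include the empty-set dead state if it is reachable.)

14

Start state of the DFA: {A}.
{A} --a--> {C, E}  [new]
{A} --b--> {E}  [new]
{A} --c--> {A, B, D}  [new]
{C, E} --a--> {A, C}  [new]
{C, E} --b--> {B, E}  [new]
{C, E} --c--> {A, D, E}  [new]
{E} --a--> ∅  [new]
{E} --b--> {E}  [seen]
{E} --c--> {A, E}  [new]
{A, B, D} --a--> {A, C, E}  [new]
{A, B, D} --b--> {A, C, E}  [seen]
{A, B, D} --c--> {A, B, C, D, E}  [new]
{A, C} --a--> {A, C, E}  [seen]
{A, C} --b--> {B, E}  [seen]
{A, C} --c--> {A, B, D}  [seen]
{B, E} --a--> ∅  [seen]
{B, E} --b--> {E}  [seen]
{B, E} --c--> {A, C, D, E}  [new]
{A, D, E} --a--> {A, C, E}  [seen]
{A, D, E} --b--> {A, C, E}  [seen]
{A, D, E} --c--> {A, B, D, E}  [new]
∅ --a--> ∅  [seen]
∅ --b--> ∅  [seen]
∅ --c--> ∅  [seen]
{A, E} --a--> {C, E}  [seen]
{A, E} --b--> {E}  [seen]
{A, E} --c--> {A, B, D, E}  [seen]
{A, C, E} --a--> {A, C, E}  [seen]
{A, C, E} --b--> {B, E}  [seen]
{A, C, E} --c--> {A, B, D, E}  [seen]
{A, B, C, D, E} --a--> {A, C, E}  [seen]
{A, B, C, D, E} --b--> {A, B, C, E}  [new]
{A, B, C, D, E} --c--> {A, B, C, D, E}  [seen]
{A, C, D, E} --a--> {A, C, E}  [seen]
{A, C, D, E} --b--> {A, B, C, E}  [seen]
{A, C, D, E} --c--> {A, B, D, E}  [seen]
{A, B, D, E} --a--> {A, C, E}  [seen]
{A, B, D, E} --b--> {A, C, E}  [seen]
{A, B, D, E} --c--> {A, B, C, D, E}  [seen]
{A, B, C, E} --a--> {A, C, E}  [seen]
{A, B, C, E} --b--> {B, E}  [seen]
{A, B, C, E} --c--> {A, B, C, D, E}  [seen]
Reachable DFA states: {A}, {C, E}, {E}, {A, B, D}, {A, C}, {B, E}, {A, D, E}, ∅, {A, E}, {A, C, E}, {A, B, C, D, E}, {A, C, D, E}, {A, B, D, E}, {A, B, C, E}.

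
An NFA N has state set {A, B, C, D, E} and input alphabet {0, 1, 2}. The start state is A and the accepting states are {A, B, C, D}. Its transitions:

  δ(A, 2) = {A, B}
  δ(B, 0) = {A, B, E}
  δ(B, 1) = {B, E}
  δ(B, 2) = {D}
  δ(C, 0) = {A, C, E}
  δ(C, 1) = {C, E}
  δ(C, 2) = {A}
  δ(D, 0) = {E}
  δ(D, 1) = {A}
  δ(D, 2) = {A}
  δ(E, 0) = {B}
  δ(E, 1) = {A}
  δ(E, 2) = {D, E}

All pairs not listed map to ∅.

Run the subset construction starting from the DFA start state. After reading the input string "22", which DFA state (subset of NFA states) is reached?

Start: {A}.
δ(A,2) = {A, B}.
Union: {A, B}.
After 2: {A, B}.
δ(A,2) = {A, B}; δ(B,2) = {D}.
Union: {A, B, D}.
After 2: {A, B, D}.

{A, B, D}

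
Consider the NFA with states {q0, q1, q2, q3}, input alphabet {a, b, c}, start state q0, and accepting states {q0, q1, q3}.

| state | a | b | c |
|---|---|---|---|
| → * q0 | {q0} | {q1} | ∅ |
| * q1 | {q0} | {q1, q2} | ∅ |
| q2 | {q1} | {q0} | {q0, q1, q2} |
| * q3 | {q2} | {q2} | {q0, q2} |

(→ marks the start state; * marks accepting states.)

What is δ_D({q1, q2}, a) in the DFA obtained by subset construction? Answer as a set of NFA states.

δ(q1,a) = {q0}; δ(q2,a) = {q1}.
Union: {q0, q1}.

{q0, q1}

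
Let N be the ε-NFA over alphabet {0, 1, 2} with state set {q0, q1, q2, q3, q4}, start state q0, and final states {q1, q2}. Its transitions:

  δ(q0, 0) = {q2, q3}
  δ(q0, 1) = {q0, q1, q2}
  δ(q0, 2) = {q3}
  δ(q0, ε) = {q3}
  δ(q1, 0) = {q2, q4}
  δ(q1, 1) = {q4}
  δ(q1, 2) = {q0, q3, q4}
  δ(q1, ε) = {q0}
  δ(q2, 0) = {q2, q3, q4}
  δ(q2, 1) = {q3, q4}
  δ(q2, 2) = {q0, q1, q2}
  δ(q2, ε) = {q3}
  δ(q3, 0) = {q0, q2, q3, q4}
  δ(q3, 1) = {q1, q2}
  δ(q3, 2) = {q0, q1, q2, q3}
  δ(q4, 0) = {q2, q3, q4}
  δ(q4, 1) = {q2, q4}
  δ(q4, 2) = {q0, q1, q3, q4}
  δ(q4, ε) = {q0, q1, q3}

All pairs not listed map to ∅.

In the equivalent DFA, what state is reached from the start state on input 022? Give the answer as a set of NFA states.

{q0, q1, q2, q3, q4}

Start: {q0, q3}.
δ(q0,0) = {q2, q3}; δ(q3,0) = {q0, q2, q3, q4}.
Union: {q0, q2, q3, q4}.
ε-closure gives {q0, q1, q2, q3, q4}.
After 0: {q0, q1, q2, q3, q4}.
δ(q0,2) = {q3}; δ(q1,2) = {q0, q3, q4}; δ(q2,2) = {q0, q1, q2}; δ(q3,2) = {q0, q1, q2, q3}; δ(q4,2) = {q0, q1, q3, q4}.
Union: {q0, q1, q2, q3, q4}.
After 2: {q0, q1, q2, q3, q4}.
δ(q0,2) = {q3}; δ(q1,2) = {q0, q3, q4}; δ(q2,2) = {q0, q1, q2}; δ(q3,2) = {q0, q1, q2, q3}; δ(q4,2) = {q0, q1, q3, q4}.
Union: {q0, q1, q2, q3, q4}.
After 2: {q0, q1, q2, q3, q4}.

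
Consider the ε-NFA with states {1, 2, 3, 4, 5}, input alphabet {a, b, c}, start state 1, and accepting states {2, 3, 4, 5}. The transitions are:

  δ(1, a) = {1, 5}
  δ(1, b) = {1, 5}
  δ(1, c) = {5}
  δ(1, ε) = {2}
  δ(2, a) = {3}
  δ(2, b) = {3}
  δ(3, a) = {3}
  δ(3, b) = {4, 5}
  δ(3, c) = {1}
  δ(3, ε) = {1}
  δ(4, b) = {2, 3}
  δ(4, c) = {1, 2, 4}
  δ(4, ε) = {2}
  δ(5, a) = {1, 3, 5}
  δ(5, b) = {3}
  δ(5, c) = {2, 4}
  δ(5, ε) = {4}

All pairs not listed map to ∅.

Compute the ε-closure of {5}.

{2, 4, 5}

Begin with {5}.
5 →ε {4}; add 4.
4 →ε {2}; add 2.
ε-closure = {2, 4, 5}.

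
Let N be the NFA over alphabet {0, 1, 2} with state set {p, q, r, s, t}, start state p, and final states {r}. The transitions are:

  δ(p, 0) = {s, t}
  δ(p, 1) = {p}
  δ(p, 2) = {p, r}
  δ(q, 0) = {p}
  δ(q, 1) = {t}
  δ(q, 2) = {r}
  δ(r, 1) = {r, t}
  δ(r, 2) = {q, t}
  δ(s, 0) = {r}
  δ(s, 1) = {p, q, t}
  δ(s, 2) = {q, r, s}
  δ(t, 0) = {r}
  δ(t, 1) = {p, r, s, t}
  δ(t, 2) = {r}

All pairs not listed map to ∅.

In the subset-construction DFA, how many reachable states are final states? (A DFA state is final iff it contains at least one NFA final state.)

Start state of the DFA: {p}.
{p} --0--> {s, t}  [new]
{p} --1--> {p}  [seen]
{p} --2--> {p, r}  [new]
{s, t} --0--> {r}  [new]
{s, t} --1--> {p, q, r, s, t}  [new]
{s, t} --2--> {q, r, s}  [new]
{p, r} --0--> {s, t}  [seen]
{p, r} --1--> {p, r, t}  [new]
{p, r} --2--> {p, q, r, t}  [new]
{r} --0--> ∅  [new]
{r} --1--> {r, t}  [new]
{r} --2--> {q, t}  [new]
{p, q, r, s, t} --0--> {p, r, s, t}  [new]
{p, q, r, s, t} --1--> {p, q, r, s, t}  [seen]
{p, q, r, s, t} --2--> {p, q, r, s, t}  [seen]
{q, r, s} --0--> {p, r}  [seen]
{q, r, s} --1--> {p, q, r, t}  [seen]
{q, r, s} --2--> {q, r, s, t}  [new]
{p, r, t} --0--> {r, s, t}  [new]
{p, r, t} --1--> {p, r, s, t}  [seen]
{p, r, t} --2--> {p, q, r, t}  [seen]
{p, q, r, t} --0--> {p, r, s, t}  [seen]
{p, q, r, t} --1--> {p, r, s, t}  [seen]
{p, q, r, t} --2--> {p, q, r, t}  [seen]
∅ --0--> ∅  [seen]
∅ --1--> ∅  [seen]
∅ --2--> ∅  [seen]
{r, t} --0--> {r}  [seen]
{r, t} --1--> {p, r, s, t}  [seen]
{r, t} --2--> {q, r, t}  [new]
{q, t} --0--> {p, r}  [seen]
{q, t} --1--> {p, r, s, t}  [seen]
{q, t} --2--> {r}  [seen]
{p, r, s, t} --0--> {r, s, t}  [seen]
{p, r, s, t} --1--> {p, q, r, s, t}  [seen]
{p, r, s, t} --2--> {p, q, r, s, t}  [seen]
{q, r, s, t} --0--> {p, r}  [seen]
{q, r, s, t} --1--> {p, q, r, s, t}  [seen]
{q, r, s, t} --2--> {q, r, s, t}  [seen]
{r, s, t} --0--> {r}  [seen]
{r, s, t} --1--> {p, q, r, s, t}  [seen]
{r, s, t} --2--> {q, r, s, t}  [seen]
{q, r, t} --0--> {p, r}  [seen]
{q, r, t} --1--> {p, r, s, t}  [seen]
{q, r, t} --2--> {q, r, t}  [seen]
Reachable DFA states: {p}, {s, t}, {p, r}, {r}, {p, q, r, s, t}, {q, r, s}, {p, r, t}, {p, q, r, t}, ∅, {r, t}, {q, t}, {p, r, s, t}, {q, r, s, t}, {r, s, t}, {q, r, t}.
Accepting DFA states (contain an NFA accepting state): {p, r}, {r}, {p, q, r, s, t}, {q, r, s}, {p, r, t}, {p, q, r, t}, {r, t}, {p, r, s, t}, {q, r, s, t}, {r, s, t}, {q, r, t}.

11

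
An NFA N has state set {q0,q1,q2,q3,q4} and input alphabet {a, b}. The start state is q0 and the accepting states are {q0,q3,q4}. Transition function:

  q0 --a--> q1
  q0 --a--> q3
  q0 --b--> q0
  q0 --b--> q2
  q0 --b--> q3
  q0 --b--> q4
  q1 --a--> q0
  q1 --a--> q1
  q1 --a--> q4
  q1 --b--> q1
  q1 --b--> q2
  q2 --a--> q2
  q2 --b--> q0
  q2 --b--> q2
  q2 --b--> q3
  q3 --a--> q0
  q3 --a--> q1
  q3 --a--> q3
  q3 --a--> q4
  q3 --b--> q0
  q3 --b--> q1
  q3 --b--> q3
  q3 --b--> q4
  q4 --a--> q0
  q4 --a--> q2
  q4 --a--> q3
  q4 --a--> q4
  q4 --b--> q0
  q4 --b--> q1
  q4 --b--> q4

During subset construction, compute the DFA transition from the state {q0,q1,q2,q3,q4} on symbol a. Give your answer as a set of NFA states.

{q0,q1,q2,q3,q4}

δ(q0,a) = {q1,q3}; δ(q1,a) = {q0,q1,q4}; δ(q2,a) = {q2}; δ(q3,a) = {q0,q1,q3,q4}; δ(q4,a) = {q0,q2,q3,q4}.
Union: {q0,q1,q2,q3,q4}.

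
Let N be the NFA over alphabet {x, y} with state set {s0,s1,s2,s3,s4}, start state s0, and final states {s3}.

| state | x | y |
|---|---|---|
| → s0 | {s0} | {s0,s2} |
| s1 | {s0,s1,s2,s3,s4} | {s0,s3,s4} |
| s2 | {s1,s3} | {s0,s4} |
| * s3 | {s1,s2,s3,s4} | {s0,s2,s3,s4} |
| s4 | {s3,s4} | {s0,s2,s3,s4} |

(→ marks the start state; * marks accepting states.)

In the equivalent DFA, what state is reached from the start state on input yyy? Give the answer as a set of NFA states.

Start: {s0}.
δ(s0,y) = {s0,s2}.
Union: {s0,s2}.
After y: {s0,s2}.
δ(s0,y) = {s0,s2}; δ(s2,y) = {s0,s4}.
Union: {s0,s2,s4}.
After y: {s0,s2,s4}.
δ(s0,y) = {s0,s2}; δ(s2,y) = {s0,s4}; δ(s4,y) = {s0,s2,s3,s4}.
Union: {s0,s2,s3,s4}.
After y: {s0,s2,s3,s4}.

{s0,s2,s3,s4}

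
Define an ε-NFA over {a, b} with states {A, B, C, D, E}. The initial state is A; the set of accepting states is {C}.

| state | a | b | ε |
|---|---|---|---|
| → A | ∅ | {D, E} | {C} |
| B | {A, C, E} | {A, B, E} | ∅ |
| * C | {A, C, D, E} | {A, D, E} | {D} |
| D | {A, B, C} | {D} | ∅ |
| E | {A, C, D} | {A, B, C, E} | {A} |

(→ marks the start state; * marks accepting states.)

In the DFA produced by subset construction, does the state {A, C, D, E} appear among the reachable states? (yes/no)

yes

Start state of the DFA: {A, C, D} (ε-closure of the NFA start).
{A, C, D} --a--> {A, B, C, D, E}  [new]
{A, C, D} --b--> {A, C, D, E}  [new]
{A, B, C, D, E} --a--> {A, B, C, D, E}  [seen]
{A, B, C, D, E} --b--> {A, B, C, D, E}  [seen]
{A, C, D, E} --a--> {A, B, C, D, E}  [seen]
{A, C, D, E} --b--> {A, B, C, D, E}  [seen]
Reachable DFA states: {A, C, D}, {A, B, C, D, E}, {A, C, D, E}.
{A, C, D, E} is among them.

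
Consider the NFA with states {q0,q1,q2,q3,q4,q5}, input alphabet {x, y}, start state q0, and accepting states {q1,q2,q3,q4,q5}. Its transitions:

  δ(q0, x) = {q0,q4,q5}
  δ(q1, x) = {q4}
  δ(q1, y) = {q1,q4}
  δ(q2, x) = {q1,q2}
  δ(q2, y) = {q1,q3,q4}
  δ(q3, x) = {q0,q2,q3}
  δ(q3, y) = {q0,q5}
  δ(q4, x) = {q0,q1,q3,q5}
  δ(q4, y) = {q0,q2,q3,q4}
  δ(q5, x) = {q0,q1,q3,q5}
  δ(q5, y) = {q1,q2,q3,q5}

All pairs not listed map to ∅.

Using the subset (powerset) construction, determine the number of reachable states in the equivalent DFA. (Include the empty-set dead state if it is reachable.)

Start state of the DFA: {q0}.
{q0} --x--> {q0,q4,q5}  [new]
{q0} --y--> ∅  [new]
{q0,q4,q5} --x--> {q0,q1,q3,q4,q5}  [new]
{q0,q4,q5} --y--> {q0,q1,q2,q3,q4,q5}  [new]
∅ --x--> ∅  [seen]
∅ --y--> ∅  [seen]
{q0,q1,q3,q4,q5} --x--> {q0,q1,q2,q3,q4,q5}  [seen]
{q0,q1,q3,q4,q5} --y--> {q0,q1,q2,q3,q4,q5}  [seen]
{q0,q1,q2,q3,q4,q5} --x--> {q0,q1,q2,q3,q4,q5}  [seen]
{q0,q1,q2,q3,q4,q5} --y--> {q0,q1,q2,q3,q4,q5}  [seen]
Reachable DFA states: {q0}, {q0,q4,q5}, ∅, {q0,q1,q3,q4,q5}, {q0,q1,q2,q3,q4,q5}.

5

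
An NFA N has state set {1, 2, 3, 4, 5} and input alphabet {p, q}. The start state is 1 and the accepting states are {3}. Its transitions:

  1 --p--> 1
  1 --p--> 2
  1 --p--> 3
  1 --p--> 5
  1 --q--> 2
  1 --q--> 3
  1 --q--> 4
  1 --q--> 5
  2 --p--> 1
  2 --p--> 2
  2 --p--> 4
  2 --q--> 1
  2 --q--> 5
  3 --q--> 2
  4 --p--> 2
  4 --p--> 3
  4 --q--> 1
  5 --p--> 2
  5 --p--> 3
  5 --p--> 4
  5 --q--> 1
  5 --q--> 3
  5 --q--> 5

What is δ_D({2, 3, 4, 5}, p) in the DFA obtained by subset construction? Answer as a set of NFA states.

{1, 2, 3, 4}

δ(2,p) = {1, 2, 4}; δ(3,p) = ∅; δ(4,p) = {2, 3}; δ(5,p) = {2, 3, 4}.
Union: {1, 2, 3, 4}.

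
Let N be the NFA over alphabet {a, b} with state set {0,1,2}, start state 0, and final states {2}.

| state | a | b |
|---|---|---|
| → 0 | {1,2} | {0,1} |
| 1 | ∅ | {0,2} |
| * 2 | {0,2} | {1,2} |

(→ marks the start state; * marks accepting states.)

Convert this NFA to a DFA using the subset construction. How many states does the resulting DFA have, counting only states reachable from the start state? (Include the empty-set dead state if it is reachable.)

5

Start state of the DFA: {0}.
{0} --a--> {1,2}  [new]
{0} --b--> {0,1}  [new]
{1,2} --a--> {0,2}  [new]
{1,2} --b--> {0,1,2}  [new]
{0,1} --a--> {1,2}  [seen]
{0,1} --b--> {0,1,2}  [seen]
{0,2} --a--> {0,1,2}  [seen]
{0,2} --b--> {0,1,2}  [seen]
{0,1,2} --a--> {0,1,2}  [seen]
{0,1,2} --b--> {0,1,2}  [seen]
Reachable DFA states: {0}, {1,2}, {0,1}, {0,2}, {0,1,2}.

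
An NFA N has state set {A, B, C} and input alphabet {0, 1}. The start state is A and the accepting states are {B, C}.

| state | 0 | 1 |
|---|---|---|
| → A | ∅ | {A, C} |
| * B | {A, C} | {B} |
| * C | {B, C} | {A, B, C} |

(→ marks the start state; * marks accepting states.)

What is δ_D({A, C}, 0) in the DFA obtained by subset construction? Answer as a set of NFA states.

δ(A,0) = ∅; δ(C,0) = {B, C}.
Union: {B, C}.

{B, C}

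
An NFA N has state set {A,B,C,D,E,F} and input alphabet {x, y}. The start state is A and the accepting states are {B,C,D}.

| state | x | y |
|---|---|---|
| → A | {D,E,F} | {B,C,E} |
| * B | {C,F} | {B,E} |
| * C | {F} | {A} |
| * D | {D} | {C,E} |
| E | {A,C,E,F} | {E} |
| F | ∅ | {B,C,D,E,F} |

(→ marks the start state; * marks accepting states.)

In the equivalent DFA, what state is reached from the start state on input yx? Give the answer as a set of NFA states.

Start: {A}.
δ(A,y) = {B,C,E}.
Union: {B,C,E}.
After y: {B,C,E}.
δ(B,x) = {C,F}; δ(C,x) = {F}; δ(E,x) = {A,C,E,F}.
Union: {A,C,E,F}.
After x: {A,C,E,F}.

{A,C,E,F}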